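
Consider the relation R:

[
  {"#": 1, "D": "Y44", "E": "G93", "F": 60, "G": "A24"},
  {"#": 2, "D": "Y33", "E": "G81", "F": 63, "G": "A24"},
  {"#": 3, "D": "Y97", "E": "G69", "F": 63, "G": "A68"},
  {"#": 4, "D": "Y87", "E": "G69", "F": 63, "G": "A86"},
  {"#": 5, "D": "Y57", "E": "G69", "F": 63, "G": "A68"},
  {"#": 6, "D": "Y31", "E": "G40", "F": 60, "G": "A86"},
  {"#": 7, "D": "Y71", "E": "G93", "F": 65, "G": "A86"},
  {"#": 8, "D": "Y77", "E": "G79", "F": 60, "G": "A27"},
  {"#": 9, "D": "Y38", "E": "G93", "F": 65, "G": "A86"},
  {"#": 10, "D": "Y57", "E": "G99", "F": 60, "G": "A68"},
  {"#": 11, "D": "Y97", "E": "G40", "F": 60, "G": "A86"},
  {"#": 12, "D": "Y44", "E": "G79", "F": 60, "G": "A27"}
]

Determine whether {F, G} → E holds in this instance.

(F=60, G=A24): row 1 → E = G93 ✓
(F=63, G=A24): row 2 → E = G81 ✓
(F=63, G=A68): rows 3, 5 → E = G69, G69 ✓
(F=63, G=A86): row 4 → E = G69 ✓
(F=60, G=A86): rows 6, 11 → E = G40, G40 ✓
(F=65, G=A86): rows 7, 9 → E = G93, G93 ✓
(F=60, G=A27): rows 8, 12 → E = G79, G79 ✓
(F=60, G=A68): row 10 → E = G99 ✓
Every {F, G} value is associated with a single E value, so {F, G} → E holds.

Yes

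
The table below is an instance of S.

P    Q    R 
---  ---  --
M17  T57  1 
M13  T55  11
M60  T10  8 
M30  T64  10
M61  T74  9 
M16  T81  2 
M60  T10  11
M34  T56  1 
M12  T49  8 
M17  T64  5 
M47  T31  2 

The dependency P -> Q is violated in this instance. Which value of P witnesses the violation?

M17

P=M17: 2 rows → Q takes values {T57, T64} — violation
P=M13: 1 row → Q = T55 ✓
P=M60: 2 rows → Q = T10, T10 ✓
P=M30: 1 row → Q = T64 ✓
P=M61: 1 row → Q = T74 ✓
P=M16: 1 row → Q = T81 ✓
P=M34: 1 row → Q = T56 ✓
P=M12: 1 row → Q = T49 ✓
P=M47: 1 row → Q = T31 ✓
The only P value with inconsistent Q is P=M17.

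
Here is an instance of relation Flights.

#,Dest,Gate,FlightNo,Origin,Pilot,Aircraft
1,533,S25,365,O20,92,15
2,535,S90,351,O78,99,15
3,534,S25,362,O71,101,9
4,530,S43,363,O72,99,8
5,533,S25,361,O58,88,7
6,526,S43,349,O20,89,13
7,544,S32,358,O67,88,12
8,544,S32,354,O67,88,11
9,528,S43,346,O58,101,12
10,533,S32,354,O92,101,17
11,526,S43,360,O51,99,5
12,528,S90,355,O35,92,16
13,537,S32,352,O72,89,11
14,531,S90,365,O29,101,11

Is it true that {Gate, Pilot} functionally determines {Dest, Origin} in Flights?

(Gate=S25, Pilot=92): row 1 → {Dest,Origin} = (533, O20) ✓
(Gate=S90, Pilot=99): row 2 → {Dest,Origin} = (535, O78) ✓
(Gate=S25, Pilot=101): row 3 → {Dest,Origin} = (534, O71) ✓
(Gate=S43, Pilot=99): rows 4, 11 → {Dest,Origin} takes values {(530, O72), (526, O51)} — violation
(Gate=S25, Pilot=88): row 5 → {Dest,Origin} = (533, O58) ✓
(Gate=S43, Pilot=89): row 6 → {Dest,Origin} = (526, O20) ✓
(Gate=S32, Pilot=88): rows 7, 8 → {Dest,Origin} = (544, O67), (544, O67) ✓
(Gate=S43, Pilot=101): row 9 → {Dest,Origin} = (528, O58) ✓
(Gate=S32, Pilot=101): row 10 → {Dest,Origin} = (533, O92) ✓
(Gate=S90, Pilot=92): row 12 → {Dest,Origin} = (528, O35) ✓
(Gate=S32, Pilot=89): row 13 → {Dest,Origin} = (537, O72) ✓
(Gate=S90, Pilot=101): row 14 → {Dest,Origin} = (531, O29) ✓
Two rows agree on {Gate, Pilot} but differ on {Dest, Origin}, so {Gate, Pilot} → {Dest, Origin} does not hold.

No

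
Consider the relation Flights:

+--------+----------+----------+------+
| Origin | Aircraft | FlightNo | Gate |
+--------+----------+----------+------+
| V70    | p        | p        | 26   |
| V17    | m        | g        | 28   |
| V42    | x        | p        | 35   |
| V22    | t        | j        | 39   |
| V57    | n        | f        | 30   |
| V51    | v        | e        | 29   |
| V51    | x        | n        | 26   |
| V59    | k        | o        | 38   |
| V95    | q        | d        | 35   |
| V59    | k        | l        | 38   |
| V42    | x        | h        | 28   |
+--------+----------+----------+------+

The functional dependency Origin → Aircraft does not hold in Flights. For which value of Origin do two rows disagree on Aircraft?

V51

Origin=V70: 1 row → Aircraft = p ✓
Origin=V17: 1 row → Aircraft = m ✓
Origin=V42: 2 rows → Aircraft = x, x ✓
Origin=V22: 1 row → Aircraft = t ✓
Origin=V57: 1 row → Aircraft = n ✓
Origin=V51: 2 rows → Aircraft takes values {v, x} — violation
Origin=V59: 2 rows → Aircraft = k, k ✓
Origin=V95: 1 row → Aircraft = q ✓
The only Origin value with inconsistent Aircraft is Origin=V51.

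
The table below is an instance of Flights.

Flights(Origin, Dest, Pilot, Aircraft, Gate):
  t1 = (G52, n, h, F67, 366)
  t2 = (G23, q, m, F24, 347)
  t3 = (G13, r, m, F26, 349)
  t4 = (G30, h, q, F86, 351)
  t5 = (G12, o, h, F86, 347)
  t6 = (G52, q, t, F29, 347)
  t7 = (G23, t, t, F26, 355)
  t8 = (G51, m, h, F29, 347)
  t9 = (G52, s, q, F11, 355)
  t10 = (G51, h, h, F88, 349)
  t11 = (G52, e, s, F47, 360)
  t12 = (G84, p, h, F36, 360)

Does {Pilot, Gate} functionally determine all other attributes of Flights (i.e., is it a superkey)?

Rows 5 and 8 have the same {Pilot, Gate} value (Pilot=h, Gate=347) but are distinct tuples, so {Pilot, Gate} does not determine every attribute — not a superkey.

No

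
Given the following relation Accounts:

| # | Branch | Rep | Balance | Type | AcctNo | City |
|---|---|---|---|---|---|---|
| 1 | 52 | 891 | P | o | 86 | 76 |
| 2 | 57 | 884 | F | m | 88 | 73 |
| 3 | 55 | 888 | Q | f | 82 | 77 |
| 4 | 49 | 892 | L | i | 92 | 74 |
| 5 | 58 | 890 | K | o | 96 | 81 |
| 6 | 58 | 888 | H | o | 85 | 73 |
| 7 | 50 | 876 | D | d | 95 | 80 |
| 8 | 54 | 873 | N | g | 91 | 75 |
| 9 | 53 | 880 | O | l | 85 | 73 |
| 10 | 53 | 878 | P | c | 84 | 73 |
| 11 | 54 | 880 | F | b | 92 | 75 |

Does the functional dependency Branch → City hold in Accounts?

No

Branch=52: row 1 → City = 76 ✓
Branch=57: row 2 → City = 73 ✓
Branch=55: row 3 → City = 77 ✓
Branch=49: row 4 → City = 74 ✓
Branch=58: rows 5, 6 → City takes values {81, 73} — violation
Branch=50: row 7 → City = 80 ✓
Branch=54: rows 8, 11 → City = 75, 75 ✓
Branch=53: rows 9, 10 → City = 73, 73 ✓
Two rows agree on Branch but differ on City, so Branch → City does not hold.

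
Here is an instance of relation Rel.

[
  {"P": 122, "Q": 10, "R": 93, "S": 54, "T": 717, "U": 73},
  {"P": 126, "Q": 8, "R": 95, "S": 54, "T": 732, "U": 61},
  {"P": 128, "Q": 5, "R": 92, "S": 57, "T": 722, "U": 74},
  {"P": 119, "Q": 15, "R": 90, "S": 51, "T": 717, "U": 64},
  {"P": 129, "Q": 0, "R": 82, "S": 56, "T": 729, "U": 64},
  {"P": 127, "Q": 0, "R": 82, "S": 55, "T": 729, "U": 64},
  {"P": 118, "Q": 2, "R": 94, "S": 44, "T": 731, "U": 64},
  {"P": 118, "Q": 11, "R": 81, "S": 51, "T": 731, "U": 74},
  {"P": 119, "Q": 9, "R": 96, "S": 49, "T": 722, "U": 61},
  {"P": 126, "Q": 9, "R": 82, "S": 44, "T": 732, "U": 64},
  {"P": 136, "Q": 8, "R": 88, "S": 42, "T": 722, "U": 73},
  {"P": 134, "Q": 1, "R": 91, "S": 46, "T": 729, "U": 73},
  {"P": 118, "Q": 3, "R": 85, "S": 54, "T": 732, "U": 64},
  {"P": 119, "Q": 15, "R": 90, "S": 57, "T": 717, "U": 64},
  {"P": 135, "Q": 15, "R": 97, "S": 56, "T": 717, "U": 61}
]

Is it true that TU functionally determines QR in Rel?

(T=717, U=73): 1 row → {Q,R} = (10, 93) ✓
(T=732, U=61): 1 row → {Q,R} = (8, 95) ✓
(T=722, U=74): 1 row → {Q,R} = (5, 92) ✓
(T=717, U=64): 2 rows → {Q,R} = (15, 90), (15, 90) ✓
(T=729, U=64): 2 rows → {Q,R} = (0, 82), (0, 82) ✓
(T=731, U=64): 1 row → {Q,R} = (2, 94) ✓
(T=731, U=74): 1 row → {Q,R} = (11, 81) ✓
(T=722, U=61): 1 row → {Q,R} = (9, 96) ✓
(T=732, U=64): 2 rows → {Q,R} takes values {(9, 82), (3, 85)} — violation
(T=722, U=73): 1 row → {Q,R} = (8, 88) ✓
(T=729, U=73): 1 row → {Q,R} = (1, 91) ✓
(T=717, U=61): 1 row → {Q,R} = (15, 97) ✓
Two rows agree on TU but differ on QR, so TU -> QR does not hold.

No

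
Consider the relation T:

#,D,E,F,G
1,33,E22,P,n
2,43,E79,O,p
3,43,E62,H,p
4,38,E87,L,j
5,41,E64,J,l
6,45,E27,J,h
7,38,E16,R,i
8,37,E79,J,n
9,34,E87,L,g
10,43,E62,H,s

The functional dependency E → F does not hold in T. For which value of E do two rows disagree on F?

E79

E=E22: row 1 → F = P ✓
E=E79: rows 2, 8 → F takes values {O, J} — violation
E=E62: rows 3, 10 → F = H, H ✓
E=E87: rows 4, 9 → F = L, L ✓
E=E64: row 5 → F = J ✓
E=E27: row 6 → F = J ✓
E=E16: row 7 → F = R ✓
The only E value with inconsistent F is E=E79.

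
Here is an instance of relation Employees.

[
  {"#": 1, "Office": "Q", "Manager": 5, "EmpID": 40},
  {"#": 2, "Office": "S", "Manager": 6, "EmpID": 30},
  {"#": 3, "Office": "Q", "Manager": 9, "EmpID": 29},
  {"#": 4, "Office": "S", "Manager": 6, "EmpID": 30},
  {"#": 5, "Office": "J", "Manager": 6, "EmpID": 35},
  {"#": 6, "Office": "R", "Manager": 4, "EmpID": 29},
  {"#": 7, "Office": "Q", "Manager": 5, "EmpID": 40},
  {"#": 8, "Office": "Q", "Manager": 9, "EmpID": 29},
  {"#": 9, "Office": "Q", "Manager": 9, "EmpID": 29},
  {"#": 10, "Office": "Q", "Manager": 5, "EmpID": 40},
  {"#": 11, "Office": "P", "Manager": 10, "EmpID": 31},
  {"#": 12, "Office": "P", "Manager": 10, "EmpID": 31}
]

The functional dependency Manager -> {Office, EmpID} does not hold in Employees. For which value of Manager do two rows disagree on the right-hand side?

6

Manager=5: rows 1, 7, 10 → {Office,EmpID} = (Q, 40), (Q, 40), (Q, 40) ✓
Manager=6: rows 2, 4, 5 → {Office,EmpID} takes values {(S, 30), (J, 35)} — violation
Manager=9: rows 3, 8, 9 → {Office,EmpID} = (Q, 29), (Q, 29), (Q, 29) ✓
Manager=4: row 6 → {Office,EmpID} = (R, 29) ✓
Manager=10: rows 11, 12 → {Office,EmpID} = (P, 31), (P, 31) ✓
The only Manager value with inconsistent RHS is Manager=6.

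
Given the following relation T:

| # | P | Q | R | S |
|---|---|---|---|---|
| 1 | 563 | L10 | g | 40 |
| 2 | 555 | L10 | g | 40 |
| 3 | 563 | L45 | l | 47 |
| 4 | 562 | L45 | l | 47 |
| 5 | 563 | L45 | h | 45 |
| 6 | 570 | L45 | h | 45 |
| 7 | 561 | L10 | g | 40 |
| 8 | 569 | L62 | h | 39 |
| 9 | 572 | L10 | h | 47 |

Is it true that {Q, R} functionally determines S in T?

(Q=L10, R=g): rows 1, 2, 7 → S = 40, 40, 40 ✓
(Q=L45, R=l): rows 3, 4 → S = 47, 47 ✓
(Q=L45, R=h): rows 5, 6 → S = 45, 45 ✓
(Q=L62, R=h): row 8 → S = 39 ✓
(Q=L10, R=h): row 9 → S = 47 ✓
Every {Q, R} value is associated with a single S value, so {Q, R} -> S holds.

Yes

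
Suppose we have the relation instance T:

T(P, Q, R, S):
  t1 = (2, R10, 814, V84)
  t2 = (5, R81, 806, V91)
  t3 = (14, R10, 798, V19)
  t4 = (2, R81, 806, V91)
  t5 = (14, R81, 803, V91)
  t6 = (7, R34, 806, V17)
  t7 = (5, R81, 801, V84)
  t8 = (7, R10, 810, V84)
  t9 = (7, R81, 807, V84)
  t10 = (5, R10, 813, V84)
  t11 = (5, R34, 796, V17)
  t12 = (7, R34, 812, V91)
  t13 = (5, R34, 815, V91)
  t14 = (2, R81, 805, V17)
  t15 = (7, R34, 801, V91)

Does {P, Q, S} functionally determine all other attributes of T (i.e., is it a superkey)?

Rows 12 and 15 have the same {P, Q, S} value (P=7, Q=R34, S=V91) but are distinct tuples, so {P, Q, S} does not determine every attribute — not a superkey.

No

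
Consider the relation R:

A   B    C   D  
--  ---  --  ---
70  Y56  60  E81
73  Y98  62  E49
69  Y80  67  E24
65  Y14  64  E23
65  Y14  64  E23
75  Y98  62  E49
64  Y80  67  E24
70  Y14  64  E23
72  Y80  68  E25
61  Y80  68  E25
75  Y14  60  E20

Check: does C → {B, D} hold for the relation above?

No

C=60: 2 rows → {B,D} takes values {(Y56, E81), (Y14, E20)} — violation
C=62: 2 rows → {B,D} = (Y98, E49), (Y98, E49) ✓
C=67: 2 rows → {B,D} = (Y80, E24), (Y80, E24) ✓
C=64: 3 rows → {B,D} = (Y14, E23), (Y14, E23), (Y14, E23) ✓
C=68: 2 rows → {B,D} = (Y80, E25), (Y80, E25) ✓
Two rows agree on C but differ on {B, D}, so C → {B, D} does not hold.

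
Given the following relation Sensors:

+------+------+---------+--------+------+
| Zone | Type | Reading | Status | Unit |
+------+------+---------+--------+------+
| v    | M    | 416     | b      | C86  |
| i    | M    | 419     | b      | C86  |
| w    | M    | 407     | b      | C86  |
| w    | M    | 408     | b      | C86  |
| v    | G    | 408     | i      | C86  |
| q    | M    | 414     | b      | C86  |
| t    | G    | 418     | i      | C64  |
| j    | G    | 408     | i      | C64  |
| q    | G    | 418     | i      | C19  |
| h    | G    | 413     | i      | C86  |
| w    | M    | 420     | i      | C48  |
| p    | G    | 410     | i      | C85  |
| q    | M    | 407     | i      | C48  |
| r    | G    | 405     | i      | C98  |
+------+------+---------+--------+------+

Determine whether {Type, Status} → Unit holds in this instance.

No

(Type=M, Status=b): 5 rows → Unit = C86, C86, C86, C86, C86 ✓
(Type=G, Status=i): 7 rows → Unit takes values {C86, C64, C19, C85, C98} — violation
(Type=M, Status=i): 2 rows → Unit = C48, C48 ✓
Two rows agree on {Type, Status} but differ on Unit, so {Type, Status} → Unit does not hold.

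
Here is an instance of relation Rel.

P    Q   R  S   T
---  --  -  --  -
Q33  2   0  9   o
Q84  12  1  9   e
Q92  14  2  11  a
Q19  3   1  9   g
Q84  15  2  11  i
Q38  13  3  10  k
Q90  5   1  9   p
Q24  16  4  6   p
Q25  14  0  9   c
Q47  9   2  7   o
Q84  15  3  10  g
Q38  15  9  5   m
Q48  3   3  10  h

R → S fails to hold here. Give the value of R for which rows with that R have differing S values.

R=0: 2 rows → S = 9, 9 ✓
R=1: 3 rows → S = 9, 9, 9 ✓
R=2: 3 rows → S takes values {11, 7} — violation
R=3: 3 rows → S = 10, 10, 10 ✓
R=4: 1 row → S = 6 ✓
R=9: 1 row → S = 5 ✓
The only R value with inconsistent S is R=2.

2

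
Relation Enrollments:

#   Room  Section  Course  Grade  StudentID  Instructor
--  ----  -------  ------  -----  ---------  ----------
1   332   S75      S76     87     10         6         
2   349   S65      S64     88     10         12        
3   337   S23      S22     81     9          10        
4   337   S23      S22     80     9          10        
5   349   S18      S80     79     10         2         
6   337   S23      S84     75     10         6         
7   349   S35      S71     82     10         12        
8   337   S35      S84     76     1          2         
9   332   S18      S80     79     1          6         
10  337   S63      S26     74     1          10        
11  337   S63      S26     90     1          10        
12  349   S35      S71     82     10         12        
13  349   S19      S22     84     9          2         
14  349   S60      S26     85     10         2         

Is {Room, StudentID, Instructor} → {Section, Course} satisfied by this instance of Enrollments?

(Room=332, StudentID=10, Instructor=6): row 1 → {Section,Course} = (S75, S76) ✓
(Room=349, StudentID=10, Instructor=12): rows 2, 7, 12 → {Section,Course} takes values {(S65, S64), (S35, S71)} — violation
(Room=337, StudentID=9, Instructor=10): rows 3, 4 → {Section,Course} = (S23, S22), (S23, S22) ✓
(Room=349, StudentID=10, Instructor=2): rows 5, 14 → {Section,Course} takes values {(S18, S80), (S60, S26)} — violation
(Room=337, StudentID=10, Instructor=6): row 6 → {Section,Course} = (S23, S84) ✓
(Room=337, StudentID=1, Instructor=2): row 8 → {Section,Course} = (S35, S84) ✓
(Room=332, StudentID=1, Instructor=6): row 9 → {Section,Course} = (S18, S80) ✓
(Room=337, StudentID=1, Instructor=10): rows 10, 11 → {Section,Course} = (S63, S26), (S63, S26) ✓
(Room=349, StudentID=9, Instructor=2): row 13 → {Section,Course} = (S19, S22) ✓
Two rows agree on {Room, StudentID, Instructor} but differ on {Section, Course}, so {Room, StudentID, Instructor} → {Section, Course} does not hold.

No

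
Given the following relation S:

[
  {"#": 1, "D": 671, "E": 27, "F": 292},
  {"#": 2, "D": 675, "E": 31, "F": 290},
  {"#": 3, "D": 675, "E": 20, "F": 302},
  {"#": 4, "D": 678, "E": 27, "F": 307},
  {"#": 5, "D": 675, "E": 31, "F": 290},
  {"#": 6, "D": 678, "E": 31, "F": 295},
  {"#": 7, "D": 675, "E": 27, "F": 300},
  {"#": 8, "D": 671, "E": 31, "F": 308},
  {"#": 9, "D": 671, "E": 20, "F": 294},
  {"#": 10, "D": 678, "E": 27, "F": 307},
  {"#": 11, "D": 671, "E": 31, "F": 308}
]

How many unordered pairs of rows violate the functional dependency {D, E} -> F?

(D=675, E=31): all 2 rows agree on F — 0 pairs.
(D=678, E=27): all 2 rows agree on F — 0 pairs.
(D=671, E=31): all 2 rows agree on F — 0 pairs.

0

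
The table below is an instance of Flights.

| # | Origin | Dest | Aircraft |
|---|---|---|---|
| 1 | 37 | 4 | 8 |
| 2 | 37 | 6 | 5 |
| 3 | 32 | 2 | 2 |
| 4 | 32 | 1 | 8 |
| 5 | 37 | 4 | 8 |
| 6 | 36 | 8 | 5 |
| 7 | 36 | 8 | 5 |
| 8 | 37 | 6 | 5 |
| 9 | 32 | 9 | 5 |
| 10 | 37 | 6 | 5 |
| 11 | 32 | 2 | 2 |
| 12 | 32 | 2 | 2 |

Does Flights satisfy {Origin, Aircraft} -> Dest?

Yes

(Origin=37, Aircraft=8): rows 1, 5 → Dest = 4, 4 ✓
(Origin=37, Aircraft=5): rows 2, 8, 10 → Dest = 6, 6, 6 ✓
(Origin=32, Aircraft=2): rows 3, 11, 12 → Dest = 2, 2, 2 ✓
(Origin=32, Aircraft=8): row 4 → Dest = 1 ✓
(Origin=36, Aircraft=5): rows 6, 7 → Dest = 8, 8 ✓
(Origin=32, Aircraft=5): row 9 → Dest = 9 ✓
Every {Origin, Aircraft} value is associated with a single Dest value, so {Origin, Aircraft} -> Dest holds.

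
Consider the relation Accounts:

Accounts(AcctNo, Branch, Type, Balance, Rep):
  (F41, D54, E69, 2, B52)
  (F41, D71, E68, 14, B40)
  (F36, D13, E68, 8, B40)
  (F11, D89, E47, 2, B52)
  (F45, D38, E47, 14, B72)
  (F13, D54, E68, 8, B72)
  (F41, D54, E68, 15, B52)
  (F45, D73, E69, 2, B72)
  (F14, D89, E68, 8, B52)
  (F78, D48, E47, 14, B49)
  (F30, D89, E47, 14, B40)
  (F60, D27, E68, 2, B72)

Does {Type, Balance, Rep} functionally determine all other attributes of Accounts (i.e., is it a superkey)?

All 12 rows have distinct {Type, Balance, Rep} values, so {Type, Balance, Rep} → (all attributes) holds and {Type, Balance, Rep} is a superkey.

Yes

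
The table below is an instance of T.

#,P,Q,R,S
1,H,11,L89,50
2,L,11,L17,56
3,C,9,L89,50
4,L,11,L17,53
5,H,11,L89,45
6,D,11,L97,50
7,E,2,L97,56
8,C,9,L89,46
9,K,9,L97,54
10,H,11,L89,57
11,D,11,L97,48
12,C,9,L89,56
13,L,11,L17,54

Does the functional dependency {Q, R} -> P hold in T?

Yes

(Q=11, R=L89): rows 1, 5, 10 → P = H, H, H ✓
(Q=11, R=L17): rows 2, 4, 13 → P = L, L, L ✓
(Q=9, R=L89): rows 3, 8, 12 → P = C, C, C ✓
(Q=11, R=L97): rows 6, 11 → P = D, D ✓
(Q=2, R=L97): row 7 → P = E ✓
(Q=9, R=L97): row 9 → P = K ✓
Every {Q, R} value is associated with a single P value, so {Q, R} -> P holds.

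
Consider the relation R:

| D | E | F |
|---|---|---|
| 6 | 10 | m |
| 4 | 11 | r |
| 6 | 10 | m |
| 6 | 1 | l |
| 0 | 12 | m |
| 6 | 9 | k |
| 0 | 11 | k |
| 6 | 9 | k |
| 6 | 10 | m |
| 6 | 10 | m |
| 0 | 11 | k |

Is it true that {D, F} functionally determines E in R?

(D=6, F=m): 4 rows → E = 10, 10, 10, 10 ✓
(D=4, F=r): 1 row → E = 11 ✓
(D=6, F=l): 1 row → E = 1 ✓
(D=0, F=m): 1 row → E = 12 ✓
(D=6, F=k): 2 rows → E = 9, 9 ✓
(D=0, F=k): 2 rows → E = 11, 11 ✓
Every {D, F} value is associated with a single E value, so {D, F} -> E holds.

Yes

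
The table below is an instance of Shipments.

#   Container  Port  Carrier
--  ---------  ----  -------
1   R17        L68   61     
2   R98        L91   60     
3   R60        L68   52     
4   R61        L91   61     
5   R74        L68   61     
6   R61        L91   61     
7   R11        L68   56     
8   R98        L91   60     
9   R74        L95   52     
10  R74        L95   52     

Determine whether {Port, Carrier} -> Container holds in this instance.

(Port=L68, Carrier=61): rows 1, 5 → Container takes values {R17, R74} — violation
(Port=L91, Carrier=60): rows 2, 8 → Container = R98, R98 ✓
(Port=L68, Carrier=52): row 3 → Container = R60 ✓
(Port=L91, Carrier=61): rows 4, 6 → Container = R61, R61 ✓
(Port=L68, Carrier=56): row 7 → Container = R11 ✓
(Port=L95, Carrier=52): rows 9, 10 → Container = R74, R74 ✓
Two rows agree on {Port, Carrier} but differ on Container, so {Port, Carrier} -> Container does not hold.

No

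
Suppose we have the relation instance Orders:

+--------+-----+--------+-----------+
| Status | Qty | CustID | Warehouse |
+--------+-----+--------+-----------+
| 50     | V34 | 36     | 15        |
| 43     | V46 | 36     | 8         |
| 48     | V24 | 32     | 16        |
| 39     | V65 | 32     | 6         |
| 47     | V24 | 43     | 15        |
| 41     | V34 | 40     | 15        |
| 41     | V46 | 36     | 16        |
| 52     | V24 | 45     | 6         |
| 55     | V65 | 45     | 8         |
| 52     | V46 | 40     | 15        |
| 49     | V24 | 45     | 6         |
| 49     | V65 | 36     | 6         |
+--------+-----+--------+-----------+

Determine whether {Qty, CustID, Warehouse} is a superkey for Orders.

No

Two distinct rows share (Qty=V24, CustID=45, Warehouse=6), so {Qty, CustID, Warehouse} does not determine every attribute — not a superkey.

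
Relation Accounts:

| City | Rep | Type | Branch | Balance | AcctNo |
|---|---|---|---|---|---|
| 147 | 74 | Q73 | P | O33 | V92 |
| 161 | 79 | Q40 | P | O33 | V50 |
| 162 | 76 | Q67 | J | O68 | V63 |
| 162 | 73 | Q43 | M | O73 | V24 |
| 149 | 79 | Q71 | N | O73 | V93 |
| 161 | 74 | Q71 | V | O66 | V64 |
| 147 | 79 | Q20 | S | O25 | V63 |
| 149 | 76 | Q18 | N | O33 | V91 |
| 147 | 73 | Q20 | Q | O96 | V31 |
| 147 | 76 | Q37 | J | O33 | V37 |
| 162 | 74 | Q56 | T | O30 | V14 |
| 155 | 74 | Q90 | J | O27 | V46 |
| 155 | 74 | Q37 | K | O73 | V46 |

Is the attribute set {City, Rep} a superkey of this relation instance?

Two distinct rows share (City=155, Rep=74), so {City, Rep} does not determine every attribute — not a superkey.

No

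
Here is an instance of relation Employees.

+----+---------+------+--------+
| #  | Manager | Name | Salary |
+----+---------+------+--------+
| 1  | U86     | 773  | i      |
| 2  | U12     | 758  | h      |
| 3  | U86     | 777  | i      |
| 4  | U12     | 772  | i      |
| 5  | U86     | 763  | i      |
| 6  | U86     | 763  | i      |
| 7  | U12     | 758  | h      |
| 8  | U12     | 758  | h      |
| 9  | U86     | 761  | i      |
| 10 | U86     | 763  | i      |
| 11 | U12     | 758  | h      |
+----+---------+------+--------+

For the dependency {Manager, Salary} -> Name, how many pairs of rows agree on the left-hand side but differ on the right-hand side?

(Manager=U86, Salary=i): violating pairs (1,3), (1,5), (1,6), (1,9), (1,10), (3,5), (3,6), (3,9), (3,10), (5,9), (6,9), (9,10) — 12 pairs.
(Manager=U12, Salary=h): all 4 rows agree on Name — 0 pairs.

12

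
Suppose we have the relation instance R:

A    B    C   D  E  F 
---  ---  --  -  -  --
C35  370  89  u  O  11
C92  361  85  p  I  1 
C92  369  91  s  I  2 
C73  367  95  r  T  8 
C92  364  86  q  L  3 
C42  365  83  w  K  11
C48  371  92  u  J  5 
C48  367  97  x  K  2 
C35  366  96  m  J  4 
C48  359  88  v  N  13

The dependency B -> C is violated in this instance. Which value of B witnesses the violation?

B=370: 1 row → C = 89 ✓
B=361: 1 row → C = 85 ✓
B=369: 1 row → C = 91 ✓
B=367: 2 rows → C takes values {95, 97} — violation
B=364: 1 row → C = 86 ✓
B=365: 1 row → C = 83 ✓
B=371: 1 row → C = 92 ✓
B=366: 1 row → C = 96 ✓
B=359: 1 row → C = 88 ✓
The only B value with inconsistent C is B=367.

367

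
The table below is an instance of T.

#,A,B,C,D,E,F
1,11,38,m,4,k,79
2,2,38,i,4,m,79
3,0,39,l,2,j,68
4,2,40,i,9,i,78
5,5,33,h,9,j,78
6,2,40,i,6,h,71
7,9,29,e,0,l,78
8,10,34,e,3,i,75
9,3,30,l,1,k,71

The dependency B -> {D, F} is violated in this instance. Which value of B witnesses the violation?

40

B=38: rows 1, 2 → {D,F} = (4, 79), (4, 79) ✓
B=39: row 3 → {D,F} = (2, 68) ✓
B=40: rows 4, 6 → {D,F} takes values {(9, 78), (6, 71)} — violation
B=33: row 5 → {D,F} = (9, 78) ✓
B=29: row 7 → {D,F} = (0, 78) ✓
B=34: row 8 → {D,F} = (3, 75) ✓
B=30: row 9 → {D,F} = (1, 71) ✓
The only B value with inconsistent RHS is B=40.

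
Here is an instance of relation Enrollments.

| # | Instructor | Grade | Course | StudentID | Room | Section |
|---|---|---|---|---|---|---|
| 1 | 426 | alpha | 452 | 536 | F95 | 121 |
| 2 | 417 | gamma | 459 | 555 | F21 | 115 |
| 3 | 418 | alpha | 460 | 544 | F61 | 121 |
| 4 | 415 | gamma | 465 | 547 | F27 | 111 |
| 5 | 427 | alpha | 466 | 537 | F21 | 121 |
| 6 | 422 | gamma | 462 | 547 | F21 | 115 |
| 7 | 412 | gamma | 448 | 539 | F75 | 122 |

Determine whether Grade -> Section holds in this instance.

No

Grade=alpha: rows 1, 3, 5 → Section = 121, 121, 121 ✓
Grade=gamma: rows 2, 4, 6, 7 → Section takes values {115, 111, 122} — violation
Two rows agree on Grade but differ on Section, so Grade -> Section does not hold.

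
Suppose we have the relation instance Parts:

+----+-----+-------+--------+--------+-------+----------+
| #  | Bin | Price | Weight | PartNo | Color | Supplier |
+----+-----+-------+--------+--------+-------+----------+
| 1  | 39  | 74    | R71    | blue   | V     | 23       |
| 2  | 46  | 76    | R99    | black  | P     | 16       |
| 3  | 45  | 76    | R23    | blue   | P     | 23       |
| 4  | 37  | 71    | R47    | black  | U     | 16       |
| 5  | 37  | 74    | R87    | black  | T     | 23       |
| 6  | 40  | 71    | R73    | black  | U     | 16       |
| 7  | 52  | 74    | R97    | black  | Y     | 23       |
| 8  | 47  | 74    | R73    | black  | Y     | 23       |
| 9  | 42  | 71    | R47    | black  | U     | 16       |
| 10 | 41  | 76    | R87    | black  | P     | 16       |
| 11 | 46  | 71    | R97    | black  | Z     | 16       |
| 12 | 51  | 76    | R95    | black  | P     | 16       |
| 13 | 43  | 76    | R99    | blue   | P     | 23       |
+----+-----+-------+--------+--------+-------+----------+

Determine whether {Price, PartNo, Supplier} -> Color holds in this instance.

(Price=74, PartNo=blue, Supplier=23): row 1 → Color = V ✓
(Price=76, PartNo=black, Supplier=16): rows 2, 10, 12 → Color = P, P, P ✓
(Price=76, PartNo=blue, Supplier=23): rows 3, 13 → Color = P, P ✓
(Price=71, PartNo=black, Supplier=16): rows 4, 6, 9, 11 → Color takes values {U, Z} — violation
(Price=74, PartNo=black, Supplier=23): rows 5, 7, 8 → Color takes values {T, Y} — violation
Two rows agree on {Price, PartNo, Supplier} but differ on Color, so {Price, PartNo, Supplier} -> Color does not hold.

No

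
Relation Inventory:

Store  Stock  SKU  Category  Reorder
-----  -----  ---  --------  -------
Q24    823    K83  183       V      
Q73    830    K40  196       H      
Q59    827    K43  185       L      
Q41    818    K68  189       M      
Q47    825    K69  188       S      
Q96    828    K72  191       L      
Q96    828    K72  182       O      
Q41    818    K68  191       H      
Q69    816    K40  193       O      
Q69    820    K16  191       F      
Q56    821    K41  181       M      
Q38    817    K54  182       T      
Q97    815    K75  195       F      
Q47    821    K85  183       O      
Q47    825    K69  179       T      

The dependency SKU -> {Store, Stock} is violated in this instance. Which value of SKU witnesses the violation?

SKU=K83: 1 row → {Store,Stock} = (Q24, 823) ✓
SKU=K40: 2 rows → {Store,Stock} takes values {(Q73, 830), (Q69, 816)} — violation
SKU=K43: 1 row → {Store,Stock} = (Q59, 827) ✓
SKU=K68: 2 rows → {Store,Stock} = (Q41, 818), (Q41, 818) ✓
SKU=K69: 2 rows → {Store,Stock} = (Q47, 825), (Q47, 825) ✓
SKU=K72: 2 rows → {Store,Stock} = (Q96, 828), (Q96, 828) ✓
SKU=K16: 1 row → {Store,Stock} = (Q69, 820) ✓
SKU=K41: 1 row → {Store,Stock} = (Q56, 821) ✓
SKU=K54: 1 row → {Store,Stock} = (Q38, 817) ✓
SKU=K75: 1 row → {Store,Stock} = (Q97, 815) ✓
SKU=K85: 1 row → {Store,Stock} = (Q47, 821) ✓
The only SKU value with inconsistent RHS is SKU=K40.

K40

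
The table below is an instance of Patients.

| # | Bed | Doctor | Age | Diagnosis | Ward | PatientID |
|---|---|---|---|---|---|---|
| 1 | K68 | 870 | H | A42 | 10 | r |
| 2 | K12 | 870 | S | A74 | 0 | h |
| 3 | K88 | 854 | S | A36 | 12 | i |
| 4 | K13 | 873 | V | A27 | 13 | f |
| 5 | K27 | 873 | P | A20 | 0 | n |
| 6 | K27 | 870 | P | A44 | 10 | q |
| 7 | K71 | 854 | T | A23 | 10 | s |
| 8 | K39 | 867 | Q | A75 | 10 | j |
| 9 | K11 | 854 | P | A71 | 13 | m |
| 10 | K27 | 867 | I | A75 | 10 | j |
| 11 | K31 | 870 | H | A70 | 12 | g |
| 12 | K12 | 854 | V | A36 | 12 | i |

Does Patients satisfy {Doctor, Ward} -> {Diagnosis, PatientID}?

No

(Doctor=870, Ward=10): rows 1, 6 → {Diagnosis,PatientID} takes values {(A42, r), (A44, q)} — violation
(Doctor=870, Ward=0): row 2 → {Diagnosis,PatientID} = (A74, h) ✓
(Doctor=854, Ward=12): rows 3, 12 → {Diagnosis,PatientID} = (A36, i), (A36, i) ✓
(Doctor=873, Ward=13): row 4 → {Diagnosis,PatientID} = (A27, f) ✓
(Doctor=873, Ward=0): row 5 → {Diagnosis,PatientID} = (A20, n) ✓
(Doctor=854, Ward=10): row 7 → {Diagnosis,PatientID} = (A23, s) ✓
(Doctor=867, Ward=10): rows 8, 10 → {Diagnosis,PatientID} = (A75, j), (A75, j) ✓
(Doctor=854, Ward=13): row 9 → {Diagnosis,PatientID} = (A71, m) ✓
(Doctor=870, Ward=12): row 11 → {Diagnosis,PatientID} = (A70, g) ✓
Two rows agree on {Doctor, Ward} but differ on {Diagnosis, PatientID}, so {Doctor, Ward} -> {Diagnosis, PatientID} does not hold.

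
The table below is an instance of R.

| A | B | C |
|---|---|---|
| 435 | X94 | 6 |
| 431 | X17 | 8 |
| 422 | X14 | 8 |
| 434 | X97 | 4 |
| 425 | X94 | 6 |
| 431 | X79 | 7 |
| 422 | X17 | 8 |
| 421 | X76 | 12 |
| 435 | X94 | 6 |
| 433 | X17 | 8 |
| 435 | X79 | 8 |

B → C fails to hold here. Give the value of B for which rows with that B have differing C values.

B=X94: 3 rows → C = 6, 6, 6 ✓
B=X17: 3 rows → C = 8, 8, 8 ✓
B=X14: 1 row → C = 8 ✓
B=X97: 1 row → C = 4 ✓
B=X79: 2 rows → C takes values {7, 8} — violation
B=X76: 1 row → C = 12 ✓
The only B value with inconsistent C is B=X79.

X79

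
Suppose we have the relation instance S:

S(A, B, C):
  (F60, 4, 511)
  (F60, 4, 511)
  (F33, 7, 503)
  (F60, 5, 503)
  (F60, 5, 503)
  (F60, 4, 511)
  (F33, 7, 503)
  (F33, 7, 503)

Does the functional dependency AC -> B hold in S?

(A=F60, C=511): 3 rows → B = 4, 4, 4 ✓
(A=F33, C=503): 3 rows → B = 7, 7, 7 ✓
(A=F60, C=503): 2 rows → B = 5, 5 ✓
Every AC value is associated with a single B value, so AC -> B holds.

Yes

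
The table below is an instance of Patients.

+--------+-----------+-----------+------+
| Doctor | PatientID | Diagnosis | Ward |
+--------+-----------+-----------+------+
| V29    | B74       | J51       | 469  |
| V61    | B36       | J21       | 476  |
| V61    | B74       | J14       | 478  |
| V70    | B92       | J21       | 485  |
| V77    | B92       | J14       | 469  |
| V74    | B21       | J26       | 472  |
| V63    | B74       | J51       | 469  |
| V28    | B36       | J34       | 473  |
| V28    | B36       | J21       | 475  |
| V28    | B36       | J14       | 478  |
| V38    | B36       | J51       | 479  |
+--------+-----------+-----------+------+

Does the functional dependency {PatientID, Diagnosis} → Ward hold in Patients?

No

(PatientID=B74, Diagnosis=J51): 2 rows → Ward = 469, 469 ✓
(PatientID=B36, Diagnosis=J21): 2 rows → Ward takes values {476, 475} — violation
(PatientID=B74, Diagnosis=J14): 1 row → Ward = 478 ✓
(PatientID=B92, Diagnosis=J21): 1 row → Ward = 485 ✓
(PatientID=B92, Diagnosis=J14): 1 row → Ward = 469 ✓
(PatientID=B21, Diagnosis=J26): 1 row → Ward = 472 ✓
(PatientID=B36, Diagnosis=J34): 1 row → Ward = 473 ✓
(PatientID=B36, Diagnosis=J14): 1 row → Ward = 478 ✓
(PatientID=B36, Diagnosis=J51): 1 row → Ward = 479 ✓
Two rows agree on {PatientID, Diagnosis} but differ on Ward, so {PatientID, Diagnosis} → Ward does not hold.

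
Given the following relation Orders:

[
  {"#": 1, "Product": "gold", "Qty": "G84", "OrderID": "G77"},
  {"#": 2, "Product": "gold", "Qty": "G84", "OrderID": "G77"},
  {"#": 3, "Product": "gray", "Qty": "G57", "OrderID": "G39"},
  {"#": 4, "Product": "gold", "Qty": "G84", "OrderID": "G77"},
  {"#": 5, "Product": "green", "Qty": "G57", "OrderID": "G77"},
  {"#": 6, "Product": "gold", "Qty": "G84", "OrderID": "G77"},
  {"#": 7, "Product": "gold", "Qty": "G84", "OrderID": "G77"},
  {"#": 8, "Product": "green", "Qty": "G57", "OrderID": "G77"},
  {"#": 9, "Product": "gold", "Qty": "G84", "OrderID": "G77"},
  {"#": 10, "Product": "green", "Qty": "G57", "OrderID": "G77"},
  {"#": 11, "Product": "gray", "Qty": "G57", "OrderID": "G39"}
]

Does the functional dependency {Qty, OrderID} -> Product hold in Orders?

Yes

(Qty=G84, OrderID=G77): rows 1, 2, 4, 6, 7, 9 → Product = gold, gold, gold, gold, gold, gold ✓
(Qty=G57, OrderID=G39): rows 3, 11 → Product = gray, gray ✓
(Qty=G57, OrderID=G77): rows 5, 8, 10 → Product = green, green, green ✓
Every {Qty, OrderID} value is associated with a single Product value, so {Qty, OrderID} -> Product holds.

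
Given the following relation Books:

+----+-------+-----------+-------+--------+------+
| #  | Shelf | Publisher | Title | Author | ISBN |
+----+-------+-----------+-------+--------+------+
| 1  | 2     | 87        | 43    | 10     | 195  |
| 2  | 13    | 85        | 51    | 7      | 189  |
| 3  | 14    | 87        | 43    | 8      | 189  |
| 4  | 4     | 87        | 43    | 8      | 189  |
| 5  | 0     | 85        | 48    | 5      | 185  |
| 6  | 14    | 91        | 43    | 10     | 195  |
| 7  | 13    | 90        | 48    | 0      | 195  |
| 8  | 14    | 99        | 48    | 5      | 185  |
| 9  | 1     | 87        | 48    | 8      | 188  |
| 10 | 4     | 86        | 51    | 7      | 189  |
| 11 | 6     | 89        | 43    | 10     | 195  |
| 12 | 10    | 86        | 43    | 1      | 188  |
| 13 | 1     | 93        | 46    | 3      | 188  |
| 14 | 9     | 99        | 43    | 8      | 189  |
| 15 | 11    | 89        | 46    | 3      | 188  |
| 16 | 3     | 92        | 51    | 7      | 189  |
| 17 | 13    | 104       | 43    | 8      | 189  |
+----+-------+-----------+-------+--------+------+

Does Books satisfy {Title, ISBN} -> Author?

Yes

(Title=43, ISBN=195): rows 1, 6, 11 → Author = 10, 10, 10 ✓
(Title=51, ISBN=189): rows 2, 10, 16 → Author = 7, 7, 7 ✓
(Title=43, ISBN=189): rows 3, 4, 14, 17 → Author = 8, 8, 8, 8 ✓
(Title=48, ISBN=185): rows 5, 8 → Author = 5, 5 ✓
(Title=48, ISBN=195): row 7 → Author = 0 ✓
(Title=48, ISBN=188): row 9 → Author = 8 ✓
(Title=43, ISBN=188): row 12 → Author = 1 ✓
(Title=46, ISBN=188): rows 13, 15 → Author = 3, 3 ✓
Every {Title, ISBN} value is associated with a single Author value, so {Title, ISBN} -> Author holds.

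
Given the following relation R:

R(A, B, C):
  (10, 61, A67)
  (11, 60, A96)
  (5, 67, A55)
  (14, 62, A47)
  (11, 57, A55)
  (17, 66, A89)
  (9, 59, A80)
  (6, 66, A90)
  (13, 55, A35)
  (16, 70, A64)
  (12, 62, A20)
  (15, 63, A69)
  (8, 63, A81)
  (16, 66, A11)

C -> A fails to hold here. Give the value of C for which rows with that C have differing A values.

C=A67: 1 row → A = 10 ✓
C=A96: 1 row → A = 11 ✓
C=A55: 2 rows → A takes values {5, 11} — violation
C=A47: 1 row → A = 14 ✓
C=A89: 1 row → A = 17 ✓
C=A80: 1 row → A = 9 ✓
C=A90: 1 row → A = 6 ✓
C=A35: 1 row → A = 13 ✓
C=A64: 1 row → A = 16 ✓
C=A20: 1 row → A = 12 ✓
C=A69: 1 row → A = 15 ✓
C=A81: 1 row → A = 8 ✓
C=A11: 1 row → A = 16 ✓
The only C value with inconsistent A is C=A55.

A55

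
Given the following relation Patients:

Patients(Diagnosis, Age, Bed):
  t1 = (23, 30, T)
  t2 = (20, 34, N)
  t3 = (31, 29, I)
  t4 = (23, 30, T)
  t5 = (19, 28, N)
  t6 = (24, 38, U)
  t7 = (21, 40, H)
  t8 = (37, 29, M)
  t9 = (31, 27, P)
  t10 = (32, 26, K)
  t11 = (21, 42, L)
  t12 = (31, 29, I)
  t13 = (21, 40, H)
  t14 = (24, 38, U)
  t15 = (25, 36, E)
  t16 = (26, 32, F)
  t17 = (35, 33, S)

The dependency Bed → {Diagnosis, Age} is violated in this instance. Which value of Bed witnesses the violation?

N

Bed=T: rows 1, 4 → {Diagnosis,Age} = (23, 30), (23, 30) ✓
Bed=N: rows 2, 5 → {Diagnosis,Age} takes values {(20, 34), (19, 28)} — violation
Bed=I: rows 3, 12 → {Diagnosis,Age} = (31, 29), (31, 29) ✓
Bed=U: rows 6, 14 → {Diagnosis,Age} = (24, 38), (24, 38) ✓
Bed=H: rows 7, 13 → {Diagnosis,Age} = (21, 40), (21, 40) ✓
Bed=M: row 8 → {Diagnosis,Age} = (37, 29) ✓
Bed=P: row 9 → {Diagnosis,Age} = (31, 27) ✓
Bed=K: row 10 → {Diagnosis,Age} = (32, 26) ✓
Bed=L: row 11 → {Diagnosis,Age} = (21, 42) ✓
Bed=E: row 15 → {Diagnosis,Age} = (25, 36) ✓
Bed=F: row 16 → {Diagnosis,Age} = (26, 32) ✓
Bed=S: row 17 → {Diagnosis,Age} = (35, 33) ✓
The only Bed value with inconsistent RHS is Bed=N.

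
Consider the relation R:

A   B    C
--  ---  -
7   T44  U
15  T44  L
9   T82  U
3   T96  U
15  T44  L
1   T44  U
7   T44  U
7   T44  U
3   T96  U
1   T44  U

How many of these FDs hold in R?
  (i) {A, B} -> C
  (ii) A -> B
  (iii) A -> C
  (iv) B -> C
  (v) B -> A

3

(i) {A, B} -> C: every LHS value maps to a single RHS value — holds.
(ii) A -> B: every LHS value maps to a single RHS value — holds.
(iii) A -> C: every LHS value maps to a single RHS value — holds.
(iv) B -> C: B=T44: 7 rows → C takes values {U, L} — violation — fails.
(v) B -> A: B=T44: 7 rows → A takes values {7, 15, 1} — violation — fails.
3 of the 5 dependencies hold.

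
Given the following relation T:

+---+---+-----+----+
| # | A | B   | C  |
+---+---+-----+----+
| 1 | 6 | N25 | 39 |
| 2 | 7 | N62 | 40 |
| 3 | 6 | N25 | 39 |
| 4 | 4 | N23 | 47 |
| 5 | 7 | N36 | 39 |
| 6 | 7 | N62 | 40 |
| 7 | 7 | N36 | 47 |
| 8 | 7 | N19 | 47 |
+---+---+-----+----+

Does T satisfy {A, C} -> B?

No

(A=6, C=39): rows 1, 3 → B = N25, N25 ✓
(A=7, C=40): rows 2, 6 → B = N62, N62 ✓
(A=4, C=47): row 4 → B = N23 ✓
(A=7, C=39): row 5 → B = N36 ✓
(A=7, C=47): rows 7, 8 → B takes values {N36, N19} — violation
Two rows agree on {A, C} but differ on B, so {A, C} -> B does not hold.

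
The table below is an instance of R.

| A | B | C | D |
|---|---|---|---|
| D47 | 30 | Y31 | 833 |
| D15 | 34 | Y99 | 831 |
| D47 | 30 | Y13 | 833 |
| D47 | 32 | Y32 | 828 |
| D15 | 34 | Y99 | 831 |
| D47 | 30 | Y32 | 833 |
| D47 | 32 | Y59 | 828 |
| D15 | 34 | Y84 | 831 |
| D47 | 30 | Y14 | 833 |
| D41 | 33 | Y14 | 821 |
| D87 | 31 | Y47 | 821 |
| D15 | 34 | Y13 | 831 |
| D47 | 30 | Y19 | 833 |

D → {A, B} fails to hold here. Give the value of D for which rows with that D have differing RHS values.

821

D=833: 5 rows → {A,B} = (D47, 30), (D47, 30), (D47, 30), (D47, 30), (D47, 30) ✓
D=831: 4 rows → {A,B} = (D15, 34), (D15, 34), (D15, 34), (D15, 34) ✓
D=828: 2 rows → {A,B} = (D47, 32), (D47, 32) ✓
D=821: 2 rows → {A,B} takes values {(D41, 33), (D87, 31)} — violation
The only D value with inconsistent RHS is D=821.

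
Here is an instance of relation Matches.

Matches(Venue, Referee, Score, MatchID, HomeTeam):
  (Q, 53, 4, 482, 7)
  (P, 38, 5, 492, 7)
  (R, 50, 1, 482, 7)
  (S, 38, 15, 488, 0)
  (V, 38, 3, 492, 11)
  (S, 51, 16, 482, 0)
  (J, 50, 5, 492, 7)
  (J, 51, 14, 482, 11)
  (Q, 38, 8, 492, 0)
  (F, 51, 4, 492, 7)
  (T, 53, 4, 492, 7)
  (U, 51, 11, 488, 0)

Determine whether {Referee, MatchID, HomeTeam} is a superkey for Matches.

Yes

All 12 rows have distinct {Referee, MatchID, HomeTeam} values, so {Referee, MatchID, HomeTeam} → (all attributes) holds and {Referee, MatchID, HomeTeam} is a superkey.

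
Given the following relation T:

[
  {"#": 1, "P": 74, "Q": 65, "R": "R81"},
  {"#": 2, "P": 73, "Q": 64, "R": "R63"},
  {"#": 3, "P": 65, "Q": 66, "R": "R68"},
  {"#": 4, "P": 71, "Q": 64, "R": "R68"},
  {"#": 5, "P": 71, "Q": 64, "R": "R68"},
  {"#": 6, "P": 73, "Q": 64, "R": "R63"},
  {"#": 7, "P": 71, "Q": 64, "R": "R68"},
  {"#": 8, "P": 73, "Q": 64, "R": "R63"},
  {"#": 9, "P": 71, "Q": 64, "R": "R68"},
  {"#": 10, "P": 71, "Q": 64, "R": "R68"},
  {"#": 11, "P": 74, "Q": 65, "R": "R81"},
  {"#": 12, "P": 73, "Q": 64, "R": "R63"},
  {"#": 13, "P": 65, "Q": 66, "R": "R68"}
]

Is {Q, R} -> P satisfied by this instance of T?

Yes

(Q=65, R=R81): rows 1, 11 → P = 74, 74 ✓
(Q=64, R=R63): rows 2, 6, 8, 12 → P = 73, 73, 73, 73 ✓
(Q=66, R=R68): rows 3, 13 → P = 65, 65 ✓
(Q=64, R=R68): rows 4, 5, 7, 9, 10 → P = 71, 71, 71, 71, 71 ✓
Every {Q, R} value is associated with a single P value, so {Q, R} -> P holds.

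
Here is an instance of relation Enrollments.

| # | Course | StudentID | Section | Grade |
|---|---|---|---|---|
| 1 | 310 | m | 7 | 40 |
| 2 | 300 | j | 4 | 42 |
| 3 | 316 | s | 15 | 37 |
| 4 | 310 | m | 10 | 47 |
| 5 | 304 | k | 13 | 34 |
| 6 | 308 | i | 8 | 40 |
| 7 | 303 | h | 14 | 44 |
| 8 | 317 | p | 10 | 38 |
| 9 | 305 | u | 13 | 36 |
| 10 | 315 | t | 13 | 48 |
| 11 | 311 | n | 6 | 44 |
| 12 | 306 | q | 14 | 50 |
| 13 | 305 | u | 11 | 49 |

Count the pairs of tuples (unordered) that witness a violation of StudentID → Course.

StudentID=m: all 2 rows agree on Course — 0 pairs.
StudentID=u: all 2 rows agree on Course — 0 pairs.

0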